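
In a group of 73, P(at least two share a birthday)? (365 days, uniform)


P(all different) = Π(365-i)/365 for i=0..72
= 0.000439
P(match) = 1 - 0.000439 = 0.999561

P ≈ 0.9996 ≈ 99.96%


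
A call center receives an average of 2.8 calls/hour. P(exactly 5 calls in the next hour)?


Poisson(λ=2.8): P(X=5) = e^(-λ)×λ^k/k!
= e^(-2.8) × 2.8^5 / 5!
≈ 0.06081006263 × 172.10368 / 120 ≈ 0.087214

P(X=5) ≈ 0.087214 ≈ 8.72%


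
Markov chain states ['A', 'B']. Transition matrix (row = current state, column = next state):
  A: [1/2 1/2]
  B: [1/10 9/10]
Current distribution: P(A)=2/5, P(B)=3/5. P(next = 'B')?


P(next=B) = Σᵢ P(now=i)×P(i→B)
= 2/5×1/2 + 3/5×9/10
= 1/5 + 27/50 = 37/50

P = 37/50 ≈ 0.7400


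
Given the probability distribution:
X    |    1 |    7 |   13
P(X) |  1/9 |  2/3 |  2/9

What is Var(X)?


E[X] = 23/3
E[X²] = 211/3
Var(X) = E[X²] - (E[X])² = 211/3 - 529/9 = 104/9

Var(X) = 104/9 ≈ 11.5556


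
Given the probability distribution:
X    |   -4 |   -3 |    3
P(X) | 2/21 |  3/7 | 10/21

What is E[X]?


E[X] = Σ x·P(X=x)
= (-4)×(2/21) + (-3)×(3/7) + (3)×(10/21)
= -5/21

E[X] = -5/21


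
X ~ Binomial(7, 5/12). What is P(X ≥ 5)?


P(X ≥ 5) = Σ P(X=i) for i=5..7
P(X=5) = 1071875/11943936
P(X=6) = 765625/35831808
P(X=7) = 78125/35831808
Sum = 1353125/11943936

P(X ≥ 5) = 1353125/11943936 ≈ 11.33%


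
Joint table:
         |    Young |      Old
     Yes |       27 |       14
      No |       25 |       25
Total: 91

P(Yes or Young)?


P(Yes∨Young) = P(Yes) + P(Young) - P(Yes∧Young)
= (41 + 52 - 27)/91 = 66/91

P = 66/91 ≈ 72.53%


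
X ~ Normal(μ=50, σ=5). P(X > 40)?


z = (40-50)/5 = -2.0
P(X > 40) = 1 - P(Z ≤ -2.0) = 1 - 0.0228 = 0.9772

P(X > 40) ≈ 0.9772


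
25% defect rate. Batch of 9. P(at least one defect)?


P(all good) = (3/4)^9 = 19683/262144
P(≥1 defect) = 242461/262144

P = 242461/262144 ≈ 92.49%


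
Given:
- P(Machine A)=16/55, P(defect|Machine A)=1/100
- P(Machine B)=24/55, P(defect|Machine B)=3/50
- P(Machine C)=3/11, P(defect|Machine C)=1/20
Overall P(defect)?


P(B) = Σ P(B|Aᵢ)×P(Aᵢ)
  1/100×16/55 = 4/1375
  3/50×24/55 = 36/1375
  1/20×3/11 = 3/220
Sum = 47/1100

P(defect) = 47/1100 ≈ 4.27%


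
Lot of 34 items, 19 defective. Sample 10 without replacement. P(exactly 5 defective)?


Hypergeometric: C(19,5)×C(15,5)/C(34,10)
= 11628×3003/131128140 = 1197/4495

P(X=5) = 1197/4495 ≈ 26.63%


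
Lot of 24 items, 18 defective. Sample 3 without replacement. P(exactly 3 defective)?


Hypergeometric: C(18,3)×C(6,0)/C(24,3)
= 816×1/2024 = 102/253

P(X=3) = 102/253 ≈ 40.32%


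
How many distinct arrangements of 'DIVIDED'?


Letters: 7, freq: {'D': 3, 'I': 2, 'V': 1, 'E': 1}
7!/(3!×2!×1!×1!) = 5040/12 = 420

420


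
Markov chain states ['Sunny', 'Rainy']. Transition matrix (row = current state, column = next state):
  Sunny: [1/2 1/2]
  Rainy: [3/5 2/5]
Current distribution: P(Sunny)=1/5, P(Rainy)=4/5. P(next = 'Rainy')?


P(next=Rainy) = Σᵢ P(now=i)×P(i→Rainy)
= 1/5×1/2 + 4/5×2/5
= 1/10 + 8/25 = 21/50

P = 21/50 ≈ 0.4200


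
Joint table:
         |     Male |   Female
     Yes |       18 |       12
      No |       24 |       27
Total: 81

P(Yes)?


P(Yes) = (18+12)/81 = 30/81 = 10/27

P(Yes) = 10/27 ≈ 37.04%


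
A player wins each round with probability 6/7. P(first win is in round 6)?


Geometric: P(X=6) = (1-p)^(k-1)×p = (1/7)^5×6/7 = 6/117649

P(X=6) = 6/117649 ≈ 0.01%


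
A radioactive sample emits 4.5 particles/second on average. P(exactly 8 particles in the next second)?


Poisson(λ=4.5): P(X=8) = e^(-λ)×λ^k/k!
= e^(-4.5) × 4.5^8 / 8!
≈ 0.01110899654 × 168151.253906 / 40320 ≈ 0.046329

P(X=8) ≈ 0.046329 ≈ 4.63%


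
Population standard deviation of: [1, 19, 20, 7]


Mean = 47/4
  (1-47/4)²=1849/16
  (19-47/4)²=841/16
  (20-47/4)²=1089/16
  (7-47/4)²=361/16
Σ(x-μ)² = 1035/4
σ² = (1035/4)/4 = 1035/16

σ = √(1035/16) ≈ 8.0429


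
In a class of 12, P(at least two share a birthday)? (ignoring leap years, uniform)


P(all different) = Π(365-i)/365 for i=0..11
= 0.832975
P(match) = 1 - 0.832975 = 0.167025

P ≈ 0.1670 ≈ 16.70%


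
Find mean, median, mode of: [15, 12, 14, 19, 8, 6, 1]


Sorted: [1, 6, 8, 12, 14, 15, 19]
Mean = 75/7
Median = 12
Freq: {15: 1, 12: 1, 14: 1, 19: 1, 8: 1, 6: 1, 1: 1}
Mode: No mode

Mean=75/7, Median=12, Mode=No mode


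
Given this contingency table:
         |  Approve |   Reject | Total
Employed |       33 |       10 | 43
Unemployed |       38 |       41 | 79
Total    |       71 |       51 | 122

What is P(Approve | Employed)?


P(Approve | Employed) = 33/(33+10) = 33/43

P(Approve|Employed) = 33/43 ≈ 76.74%


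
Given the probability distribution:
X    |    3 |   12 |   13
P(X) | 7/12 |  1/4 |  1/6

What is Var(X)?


E[X] = 83/12
E[X²] = 833/12
Var(X) = E[X²] - (E[X])² = 833/12 - 6889/144 = 3107/144

Var(X) = 3107/144 ≈ 21.5764


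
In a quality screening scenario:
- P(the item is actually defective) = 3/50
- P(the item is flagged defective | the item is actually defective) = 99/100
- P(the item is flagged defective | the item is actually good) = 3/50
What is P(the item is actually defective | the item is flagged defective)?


Using Bayes' theorem:
P(A|B) = P(B|A)·P(A) / P(B)

P(the item is flagged defective) = 99/100 × 3/50 + 3/50 × 47/50
= 297/5000 + 141/2500 = 579/5000

P(the item is actually defective|the item is flagged defective) = (297/5000) / (579/5000) = 99/193

P(the item is actually defective|the item is flagged defective) = 99/193 ≈ 51.30%


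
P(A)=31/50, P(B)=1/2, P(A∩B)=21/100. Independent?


P(A)×P(B) = 31/100
P(A∩B) = 21/100
Not equal → NOT independent

No, not independent


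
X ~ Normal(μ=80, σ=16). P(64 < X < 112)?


z₁=(64-80)/16=-1.0, z₂=(112-80)/16=2.0
P = Φ(2.0) - Φ(-1.0) = 0.977250 - 0.158655 = 0.818595 ≈ 0.8186

P(64 < X < 112) ≈ 0.8186


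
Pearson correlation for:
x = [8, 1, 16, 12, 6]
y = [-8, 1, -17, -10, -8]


n=5, Σx=43, Σy=-42, Σxy=-503, Σx²=501, Σy²=518
r = (5×(-503) - 43×(-42))/√((5×501 - 43²)(5×518 - (-42)²))
= -709/√(656×826) = -709/√541856 ≈ -709/736.1087 ≈ -0.9632

r ≈ -0.9632


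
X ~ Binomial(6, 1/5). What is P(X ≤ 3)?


P(X ≤ 3) = Σ P(X=i) for i=0..3
P(X=0) = 4096/15625
P(X=1) = 6144/15625
P(X=2) = 768/3125
P(X=3) = 256/3125
Sum = 3072/3125

P(X ≤ 3) = 3072/3125 ≈ 98.30%


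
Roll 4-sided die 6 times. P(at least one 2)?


P(no 2)^6 = (3/4)^6 = 729/4096
P(≥1) = 1 - 729/4096 = 3367/4096

P = 3367/4096 ≈ 82.20%


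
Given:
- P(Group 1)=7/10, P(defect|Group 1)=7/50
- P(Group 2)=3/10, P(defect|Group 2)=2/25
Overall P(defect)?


P(B) = Σ P(B|Aᵢ)×P(Aᵢ)
  7/50×7/10 = 49/500
  2/25×3/10 = 3/125
Sum = 61/500

P(defect) = 61/500 ≈ 12.20%


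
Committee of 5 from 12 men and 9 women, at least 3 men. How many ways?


Count by #men:
  3M,2W: C(12,3)×C(9,2)=7920
  4M,1W: C(12,4)×C(9,1)=4455
  5M,0W: C(12,5)×C(9,0)=792
Total = 13167

13167


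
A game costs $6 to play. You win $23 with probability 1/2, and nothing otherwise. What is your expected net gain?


E[gain] = (23-6)×1/2 + (-6)×1/2
= 17/2 - 3 = 11/2

Expected net gain = $11/2 ≈ $5.50


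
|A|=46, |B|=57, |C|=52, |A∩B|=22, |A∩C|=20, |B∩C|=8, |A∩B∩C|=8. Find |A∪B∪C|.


|A∪B∪C| = 46+57+52-22-20-8+8 = 113

|A∪B∪C| = 113


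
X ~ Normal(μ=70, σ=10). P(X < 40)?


z = (40-70)/10 = -3.0
P(Z < -3.0) = 0.0013

P(X < 40) ≈ 0.0013


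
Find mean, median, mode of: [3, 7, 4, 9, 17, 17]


Sorted: [3, 4, 7, 9, 17, 17]
Mean = 57/6 = 19/2
Median = 8
Freq: {3: 1, 7: 1, 4: 1, 9: 1, 17: 2}
Mode: [17]

Mean=19/2, Median=8, Mode=17


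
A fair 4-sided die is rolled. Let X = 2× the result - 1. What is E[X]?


E[die] = (1+4)/2 = 5/2
E[X] = 2×5/2 - 1 = 4

E[X] = 4


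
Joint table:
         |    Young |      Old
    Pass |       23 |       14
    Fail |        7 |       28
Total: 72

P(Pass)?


P(Pass) = (23+14)/72 = 37/72

P(Pass) = 37/72 ≈ 51.39%


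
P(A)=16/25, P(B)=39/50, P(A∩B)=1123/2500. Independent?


P(A)×P(B) = 312/625
P(A∩B) = 1123/2500
Not equal → NOT independent

No, not independent


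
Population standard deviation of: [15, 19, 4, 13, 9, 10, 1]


Mean = 71/7
  (15-71/7)²=1156/49
  (19-71/7)²=3844/49
  (4-71/7)²=1849/49
  (13-71/7)²=400/49
  (9-71/7)²=64/49
  (10-71/7)²=1/49
  (1-71/7)²=4096/49
Σ(x-μ)² = 1630/7
σ² = (1630/7)/7 = 1630/49

σ = √(1630/49) ≈ 5.7676


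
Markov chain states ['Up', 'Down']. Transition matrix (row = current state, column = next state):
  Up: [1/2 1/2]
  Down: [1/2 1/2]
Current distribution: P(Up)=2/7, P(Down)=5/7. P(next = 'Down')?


P(next=Down) = Σᵢ P(now=i)×P(i→Down)
= 2/7×1/2 + 5/7×1/2
= 1/7 + 5/14 = 1/2

P = 1/2 ≈ 0.5000


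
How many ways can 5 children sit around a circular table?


Circular arrangements of 5 distinct objects: fix one position to break rotational symmetry.
(n-1)! = 4! = 24

24


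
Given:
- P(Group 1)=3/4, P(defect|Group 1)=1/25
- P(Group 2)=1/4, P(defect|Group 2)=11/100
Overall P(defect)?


P(B) = Σ P(B|Aᵢ)×P(Aᵢ)
  1/25×3/4 = 3/100
  11/100×1/4 = 11/400
Sum = 23/400

P(defect) = 23/400 ≈ 5.75%


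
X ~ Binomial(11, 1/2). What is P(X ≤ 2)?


P(X ≤ 2) = Σ P(X=i) for i=0..2
P(X=0) = 1/2048
P(X=1) = 11/2048
P(X=2) = 55/2048
Sum = 67/2048

P(X ≤ 2) = 67/2048 ≈ 3.27%


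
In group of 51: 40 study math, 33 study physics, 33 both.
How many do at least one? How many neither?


|A∪B| = 40+33-33 = 40
Neither = 51-40 = 11

At least one: 40; Neither: 11


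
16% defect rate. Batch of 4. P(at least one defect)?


P(all good) = (21/25)^4 = 194481/390625
P(≥1 defect) = 196144/390625

P = 196144/390625 ≈ 50.21%


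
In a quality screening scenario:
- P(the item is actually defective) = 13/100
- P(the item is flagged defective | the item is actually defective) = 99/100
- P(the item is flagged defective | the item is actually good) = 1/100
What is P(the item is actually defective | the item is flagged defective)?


Using Bayes' theorem:
P(A|B) = P(B|A)·P(A) / P(B)

P(the item is flagged defective) = 99/100 × 13/100 + 1/100 × 87/100
= 1287/10000 + 87/10000 = 687/5000

P(the item is actually defective|the item is flagged defective) = (1287/10000) / (687/5000) = 429/458

P(the item is actually defective|the item is flagged defective) = 429/458 ≈ 93.67%


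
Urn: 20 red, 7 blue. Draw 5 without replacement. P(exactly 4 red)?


Hypergeometric: C(20,4)×C(7,1)/C(27,5)
= 4845×7/80730 = 2261/5382

P(X=4) = 2261/5382 ≈ 42.01%


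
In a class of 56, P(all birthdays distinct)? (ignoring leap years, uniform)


P(all different) = Π(365-i)/365 for i=0..55
= (365/365)×(364/365)×...×(310/365)
= 0.011668

P ≈ 0.0117 ≈ 1.17%


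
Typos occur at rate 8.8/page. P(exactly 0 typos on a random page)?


Poisson(λ=8.8): P(X=0) = e^(-λ)×λ^k/k!
= e^(-8.8) × 8.8^0 / 0!
≈ 0.0001507330751 × 1 / 1 ≈ 0.000151

P(X=0) ≈ 0.000151 ≈ 0.02%


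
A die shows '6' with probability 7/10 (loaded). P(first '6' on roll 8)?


Geometric: P(X=8) = (1-p)^(k-1)×p = (3/10)^7×7/10 = 15309/100000000

P(X=8) = 15309/100000000 ≈ 0.02%


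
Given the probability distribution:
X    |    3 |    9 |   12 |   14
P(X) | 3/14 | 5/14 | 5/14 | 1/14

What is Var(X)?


E[X] = 64/7
E[X²] = 674/7
Var(X) = E[X²] - (E[X])² = 674/7 - 4096/49 = 622/49

Var(X) = 622/49 ≈ 12.6939


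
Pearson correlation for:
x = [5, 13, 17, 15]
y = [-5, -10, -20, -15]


n=4, Σx=50, Σy=-50, Σxy=-720, Σx²=708, Σy²=750
r = (4×(-720) - 50×(-50))/√((4×708 - 50²)(4×750 - (-50)²))
= -380/√(332×500) = -380/√166000 ≈ -380/407.4310 ≈ -0.9327

r ≈ -0.9327


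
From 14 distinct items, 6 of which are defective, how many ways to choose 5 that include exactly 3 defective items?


Choose 3 of the 6 defective items and 2 of the other 8 items:
C(6,3)×C(8,2) = 20×28 = 560

560


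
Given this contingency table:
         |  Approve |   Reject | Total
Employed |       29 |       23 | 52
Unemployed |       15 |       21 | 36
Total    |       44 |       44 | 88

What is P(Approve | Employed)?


P(Approve | Employed) = 29/(29+23) = 29/52

P(Approve|Employed) = 29/52 ≈ 55.77%


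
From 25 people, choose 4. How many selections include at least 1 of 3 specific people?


Complement: C(25,4) - C(22,4) = 12650 - 7315 = 5335

5335


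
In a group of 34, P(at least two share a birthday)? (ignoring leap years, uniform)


P(all different) = Π(365-i)/365 for i=0..33
= 0.204683
P(match) = 1 - 0.204683 = 0.795317

P ≈ 0.7953 ≈ 79.53%


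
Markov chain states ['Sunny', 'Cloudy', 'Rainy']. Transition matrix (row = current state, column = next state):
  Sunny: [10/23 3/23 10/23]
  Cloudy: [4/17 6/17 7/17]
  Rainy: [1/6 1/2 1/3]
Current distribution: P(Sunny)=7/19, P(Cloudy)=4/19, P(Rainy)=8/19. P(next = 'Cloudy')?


P(next=Cloudy) = Σᵢ P(now=i)×P(i→Cloudy)
= 7/19×3/23 + 4/19×6/17 + 8/19×1/2
= 21/437 + 24/323 + 4/19 = 2473/7429

P = 2473/7429 ≈ 0.3329


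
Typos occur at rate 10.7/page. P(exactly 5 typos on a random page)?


Poisson(λ=10.7): P(X=5) = e^(-λ)×λ^k/k!
= e^(-10.7) × 10.7^5 / 5!
≈ 2.254493791e-05 × 140255.17307 / 120 ≈ 0.026350

P(X=5) ≈ 0.026350 ≈ 2.64%


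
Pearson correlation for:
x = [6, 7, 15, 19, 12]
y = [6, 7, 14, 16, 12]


n=5, Σx=59, Σy=55, Σxy=743, Σx²=815, Σy²=681
r = (5×743 - 59×55)/√((5×815 - 59²)(5×681 - 55²))
= 470/√(594×380) = 470/√225720 ≈ 470/475.1000 ≈ 0.9893

r ≈ 0.9893


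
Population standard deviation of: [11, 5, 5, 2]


Mean = 23/4
  (11-23/4)²=441/16
  (5-23/4)²=9/16
  (5-23/4)²=9/16
  (2-23/4)²=225/16
Σ(x-μ)² = 171/4
σ² = (171/4)/4 = 171/16

σ = √(171/16) ≈ 3.2692


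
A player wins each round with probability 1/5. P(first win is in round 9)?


Geometric: P(X=9) = (1-p)^(k-1)×p = (4/5)^8×1/5 = 65536/1953125

P(X=9) = 65536/1953125 ≈ 3.36%


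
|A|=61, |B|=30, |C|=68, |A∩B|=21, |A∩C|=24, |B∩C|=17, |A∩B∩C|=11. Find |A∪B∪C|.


|A∪B∪C| = 61+30+68-21-24-17+11 = 108

|A∪B∪C| = 108


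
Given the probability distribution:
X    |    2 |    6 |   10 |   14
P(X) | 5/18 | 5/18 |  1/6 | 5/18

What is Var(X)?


E[X] = 70/9
E[X²] = 740/9
Var(X) = E[X²] - (E[X])² = 740/9 - 4900/81 = 1760/81

Var(X) = 1760/81 ≈ 21.7284


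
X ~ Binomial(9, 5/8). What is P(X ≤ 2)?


P(X ≤ 2) = Σ P(X=i) for i=0..2
P(X=0) = 19683/134217728
P(X=1) = 295245/134217728
P(X=2) = 492075/33554432
Sum = 570807/33554432

P(X ≤ 2) = 570807/33554432 ≈ 1.70%


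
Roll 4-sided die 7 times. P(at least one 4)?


P(no 4)^7 = (3/4)^7 = 2187/16384
P(≥1) = 1 - 2187/16384 = 14197/16384

P = 14197/16384 ≈ 86.65%


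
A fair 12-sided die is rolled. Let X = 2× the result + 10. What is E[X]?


E[die] = (1+12)/2 = 13/2
E[X] = 2×13/2 + 10 = 23

E[X] = 23


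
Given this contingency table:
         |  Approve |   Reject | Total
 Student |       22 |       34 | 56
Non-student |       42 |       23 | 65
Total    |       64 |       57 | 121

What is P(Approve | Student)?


P(Approve | Student) = 22/(22+34) = 22/56 = 11/28

P(Approve|Student) = 11/28 ≈ 39.29%


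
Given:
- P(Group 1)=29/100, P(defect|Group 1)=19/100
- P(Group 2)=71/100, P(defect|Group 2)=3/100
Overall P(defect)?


P(B) = Σ P(B|Aᵢ)×P(Aᵢ)
  19/100×29/100 = 551/10000
  3/100×71/100 = 213/10000
Sum = 191/2500

P(defect) = 191/2500 ≈ 7.64%


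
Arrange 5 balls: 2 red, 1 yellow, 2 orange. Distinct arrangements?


5!/(2!×1!×2!) = 30

30


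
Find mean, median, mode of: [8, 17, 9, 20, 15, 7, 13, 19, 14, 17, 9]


Sorted: [7, 8, 9, 9, 13, 14, 15, 17, 17, 19, 20]
Mean = 148/11
Median = 14
Freq: {8: 1, 17: 2, 9: 2, 20: 1, 15: 1, 7: 1, 13: 1, 19: 1, 14: 1}
Mode: [9, 17]

Mean=148/11, Median=14, Mode=[9, 17]


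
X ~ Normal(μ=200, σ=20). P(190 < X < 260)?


z₁=(190-200)/20=-0.5, z₂=(260-200)/20=3.0
P = Φ(3.0) - Φ(-0.5) = 0.998650 - 0.308538 = 0.690112 ≈ 0.6901

P(190 < X < 260) ≈ 0.6901


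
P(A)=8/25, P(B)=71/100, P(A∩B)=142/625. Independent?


P(A)×P(B) = 142/625
P(A∩B) = 142/625
Equal ✓ → Independent

Yes, independent


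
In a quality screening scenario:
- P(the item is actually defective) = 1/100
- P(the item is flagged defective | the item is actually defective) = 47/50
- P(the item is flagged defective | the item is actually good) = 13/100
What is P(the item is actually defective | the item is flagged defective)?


Using Bayes' theorem:
P(A|B) = P(B|A)·P(A) / P(B)

P(the item is flagged defective) = 47/50 × 1/100 + 13/100 × 99/100
= 47/5000 + 1287/10000 = 1381/10000

P(the item is actually defective|the item is flagged defective) = (47/5000) / (1381/10000) = 94/1381

P(the item is actually defective|the item is flagged defective) = 94/1381 ≈ 6.81%


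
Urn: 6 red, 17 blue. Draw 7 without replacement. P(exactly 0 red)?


Hypergeometric: C(6,0)×C(17,7)/C(23,7)
= 1×19448/245157 = 104/1311

P(X=0) = 104/1311 ≈ 7.93%


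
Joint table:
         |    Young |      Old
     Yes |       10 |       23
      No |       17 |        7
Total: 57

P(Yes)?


P(Yes) = (10+23)/57 = 33/57 = 11/19

P(Yes) = 11/19 ≈ 57.89%


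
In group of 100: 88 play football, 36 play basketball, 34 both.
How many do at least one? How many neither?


|A∪B| = 88+36-34 = 90
Neither = 100-90 = 10

At least one: 90; Neither: 10


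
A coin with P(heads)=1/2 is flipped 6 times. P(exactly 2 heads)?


Binomial: P(X=2) = C(6,2)×p^2×(1-p)^4
= 15 × 1/4 × 1/16 = 15/64

P(X=2) = 15/64 ≈ 23.44%


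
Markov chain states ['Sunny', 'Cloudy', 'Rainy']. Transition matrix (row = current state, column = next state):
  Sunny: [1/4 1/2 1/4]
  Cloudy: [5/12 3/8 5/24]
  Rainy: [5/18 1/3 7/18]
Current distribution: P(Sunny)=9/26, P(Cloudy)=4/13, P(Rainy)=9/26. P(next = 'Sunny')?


P(next=Sunny) = Σᵢ P(now=i)×P(i→Sunny)
= 9/26×1/4 + 4/13×5/12 + 9/26×5/18
= 9/104 + 5/39 + 5/52 = 97/312

P = 97/312 ≈ 0.3109


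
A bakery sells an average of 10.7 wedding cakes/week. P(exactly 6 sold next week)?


Poisson(λ=10.7): P(X=6) = e^(-λ)×λ^k/k!
= e^(-10.7) × 10.7^6 / 6!
≈ 2.254493791e-05 × 1500730.35185 / 720 ≈ 0.046991

P(X=6) ≈ 0.046991 ≈ 4.70%


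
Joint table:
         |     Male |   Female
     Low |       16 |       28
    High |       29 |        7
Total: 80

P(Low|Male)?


P(Low|Male) = 16/(16+29) = 16/45

P = 16/45 ≈ 35.56%


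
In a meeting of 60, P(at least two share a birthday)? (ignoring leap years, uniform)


P(all different) = Π(365-i)/365 for i=0..59
= 0.005877
P(match) = 1 - 0.005877 = 0.994123

P ≈ 0.9941 ≈ 99.41%


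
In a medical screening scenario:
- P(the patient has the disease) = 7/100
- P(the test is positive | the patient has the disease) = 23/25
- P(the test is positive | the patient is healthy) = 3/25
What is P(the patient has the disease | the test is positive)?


Using Bayes' theorem:
P(A|B) = P(B|A)·P(A) / P(B)

P(the test is positive) = 23/25 × 7/100 + 3/25 × 93/100
= 161/2500 + 279/2500 = 22/125

P(the patient has the disease|the test is positive) = (161/2500) / (22/125) = 161/440

P(the patient has the disease|the test is positive) = 161/440 ≈ 36.59%


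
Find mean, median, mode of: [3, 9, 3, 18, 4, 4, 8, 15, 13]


Sorted: [3, 3, 4, 4, 8, 9, 13, 15, 18]
Mean = 77/9
Median = 8
Freq: {3: 2, 9: 1, 18: 1, 4: 2, 8: 1, 15: 1, 13: 1}
Mode: [3, 4]

Mean=77/9, Median=8, Mode=[3, 4]


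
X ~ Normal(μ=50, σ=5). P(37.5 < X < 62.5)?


z₁=(37.5-50)/5=-2.5, z₂=(62.5-50)/5=2.5
P = Φ(2.5) - Φ(-2.5) = 0.993790 - 0.006210 = 0.987580 ≈ 0.9876

P(37.5 < X < 62.5) ≈ 0.9876


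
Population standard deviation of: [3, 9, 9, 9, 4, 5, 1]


Mean = 40/7
  (3-40/7)²=361/49
  (9-40/7)²=529/49
  (9-40/7)²=529/49
  (9-40/7)²=529/49
  (4-40/7)²=144/49
  (5-40/7)²=25/49
  (1-40/7)²=1089/49
Σ(x-μ)² = 458/7
σ² = (458/7)/7 = 458/49

σ = √(458/49) ≈ 3.0573


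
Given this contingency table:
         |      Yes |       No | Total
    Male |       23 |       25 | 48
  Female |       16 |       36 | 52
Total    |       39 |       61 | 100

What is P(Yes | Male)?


P(Yes | Male) = 23/(23+25) = 23/48

P(Yes|Male) = 23/48 ≈ 47.92%


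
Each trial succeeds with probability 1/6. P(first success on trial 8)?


Geometric: P(X=8) = (1-p)^(k-1)×p = (5/6)^7×1/6 = 78125/1679616

P(X=8) = 78125/1679616 ≈ 4.65%


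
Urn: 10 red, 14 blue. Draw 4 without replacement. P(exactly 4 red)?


Hypergeometric: C(10,4)×C(14,0)/C(24,4)
= 210×1/10626 = 5/253

P(X=4) = 5/253 ≈ 1.98%


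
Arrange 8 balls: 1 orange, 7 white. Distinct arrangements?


8!/(1!×7!) = 8

8


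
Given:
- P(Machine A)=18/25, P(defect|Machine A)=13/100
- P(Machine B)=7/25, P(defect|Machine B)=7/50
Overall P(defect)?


P(B) = Σ P(B|Aᵢ)×P(Aᵢ)
  13/100×18/25 = 117/1250
  7/50×7/25 = 49/1250
Sum = 83/625

P(defect) = 83/625 ≈ 13.28%


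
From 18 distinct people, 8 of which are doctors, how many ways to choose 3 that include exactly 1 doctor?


Choose 1 of the 8 doctors and 2 of the other 10 people:
C(8,1)×C(10,2) = 8×45 = 360

360


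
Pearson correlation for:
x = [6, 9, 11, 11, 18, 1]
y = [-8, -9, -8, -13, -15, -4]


n=6, Σx=56, Σy=-57, Σxy=-634, Σx²=684, Σy²=619
r = (6×(-634) - 56×(-57))/√((6×684 - 56²)(6×619 - (-57)²))
= -612/√(968×465) = -612/√450120 ≈ -612/670.9098 ≈ -0.9122

r ≈ -0.9122


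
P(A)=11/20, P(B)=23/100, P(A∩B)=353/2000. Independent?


P(A)×P(B) = 253/2000
P(A∩B) = 353/2000
Not equal → NOT independent

No, not independent


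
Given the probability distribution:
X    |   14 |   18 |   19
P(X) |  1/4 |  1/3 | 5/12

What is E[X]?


E[X] = Σ x·P(X=x)
= (14)×(1/4) + (18)×(1/3) + (19)×(5/12)
= 209/12

E[X] = 209/12


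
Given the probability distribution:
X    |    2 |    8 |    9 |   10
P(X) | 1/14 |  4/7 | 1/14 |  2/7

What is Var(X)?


E[X] = 115/14
E[X²] = 997/14
Var(X) = E[X²] - (E[X])² = 997/14 - 13225/196 = 733/196

Var(X) = 733/196 ≈ 3.7398


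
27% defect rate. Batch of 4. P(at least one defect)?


P(all good) = (73/100)^4 = 28398241/100000000
P(≥1 defect) = 71601759/100000000

P = 71601759/100000000 ≈ 71.60%


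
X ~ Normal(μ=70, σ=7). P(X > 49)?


z = (49-70)/7 = -3.0
P(X > 49) = 1 - P(Z ≤ -3.0) = 1 - 0.0013 = 0.9987

P(X > 49) ≈ 0.9987


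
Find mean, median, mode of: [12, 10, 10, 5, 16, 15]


Sorted: [5, 10, 10, 12, 15, 16]
Mean = 68/6 = 34/3
Median = 11
Freq: {12: 1, 10: 2, 5: 1, 16: 1, 15: 1}
Mode: [10]

Mean=34/3, Median=11, Mode=10


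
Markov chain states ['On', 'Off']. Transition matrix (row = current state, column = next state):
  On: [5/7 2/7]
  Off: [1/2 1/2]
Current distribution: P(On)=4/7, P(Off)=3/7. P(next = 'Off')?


P(next=Off) = Σᵢ P(now=i)×P(i→Off)
= 4/7×2/7 + 3/7×1/2
= 8/49 + 3/14 = 37/98

P = 37/98 ≈ 0.3776


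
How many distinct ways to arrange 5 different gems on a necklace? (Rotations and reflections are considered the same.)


Free circular arrangements: rotations and reflections both identified.
(n-1)!/2 = 4!/2 = 24/2 = 12

12


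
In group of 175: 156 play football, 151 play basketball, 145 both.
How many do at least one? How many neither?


|A∪B| = 156+151-145 = 162
Neither = 175-162 = 13

At least one: 162; Neither: 13


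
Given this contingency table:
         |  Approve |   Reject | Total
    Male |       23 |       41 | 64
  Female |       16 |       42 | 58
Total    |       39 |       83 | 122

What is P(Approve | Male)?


P(Approve | Male) = 23/(23+41) = 23/64

P(Approve|Male) = 23/64 ≈ 35.94%


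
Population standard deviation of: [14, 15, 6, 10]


Mean = 45/4
  (14-45/4)²=121/16
  (15-45/4)²=225/16
  (6-45/4)²=441/16
  (10-45/4)²=25/16
Σ(x-μ)² = 203/4
σ² = (203/4)/4 = 203/16

σ = √(203/16) ≈ 3.5620


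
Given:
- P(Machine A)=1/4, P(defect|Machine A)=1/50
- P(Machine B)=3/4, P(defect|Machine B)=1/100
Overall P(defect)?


P(B) = Σ P(B|Aᵢ)×P(Aᵢ)
  1/50×1/4 = 1/200
  1/100×3/4 = 3/400
Sum = 1/80

P(defect) = 1/80 ≈ 1.25%


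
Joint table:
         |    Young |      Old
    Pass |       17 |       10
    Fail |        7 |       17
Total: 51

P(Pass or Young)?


P(Pass∨Young) = P(Pass) + P(Young) - P(Pass∧Young)
= (27 + 24 - 17)/51 = 34/51 = 2/3

P = 2/3 ≈ 66.67%


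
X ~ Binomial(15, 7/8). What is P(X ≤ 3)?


P(X ≤ 3) = Σ P(X=i) for i=0..3
P(X=0) = 1/35184372088832
P(X=1) = 105/35184372088832
P(X=2) = 5145/35184372088832
P(X=3) = 156065/35184372088832
Sum = 40329/8796093022208

P(X ≤ 3) = 40329/8796093022208 ≈ 0.00%


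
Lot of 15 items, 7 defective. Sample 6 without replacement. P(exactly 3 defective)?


Hypergeometric: C(7,3)×C(8,3)/C(15,6)
= 35×56/5005 = 56/143

P(X=3) = 56/143 ≈ 39.16%


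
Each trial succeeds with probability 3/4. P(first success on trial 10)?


Geometric: P(X=10) = (1-p)^(k-1)×p = (1/4)^9×3/4 = 3/1048576

P(X=10) = 3/1048576 ≈ 0.00%


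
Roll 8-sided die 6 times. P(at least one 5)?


P(no 5)^6 = (7/8)^6 = 117649/262144
P(≥1) = 1 - 117649/262144 = 144495/262144

P = 144495/262144 ≈ 55.12%


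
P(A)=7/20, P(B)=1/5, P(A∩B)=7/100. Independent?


P(A)×P(B) = 7/100
P(A∩B) = 7/100
Equal ✓ → Independent

Yes, independent


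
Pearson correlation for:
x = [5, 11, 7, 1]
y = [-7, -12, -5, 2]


n=4, Σx=24, Σy=-22, Σxy=-200, Σx²=196, Σy²=222
r = (4×(-200) - 24×(-22))/√((4×196 - 24²)(4×222 - (-22)²))
= -272/√(208×404) = -272/√84032 ≈ -272/289.8827 ≈ -0.9383

r ≈ -0.9383


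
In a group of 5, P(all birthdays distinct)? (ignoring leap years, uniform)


P(all different) = Π(365-i)/365 for i=0..4
= (365/365)×(364/365)×...×(361/365)
= 0.972864

P ≈ 0.9729 ≈ 97.29%


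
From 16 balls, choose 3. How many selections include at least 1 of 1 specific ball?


Complement: C(16,3) - C(15,3) = 560 - 455 = 105

105


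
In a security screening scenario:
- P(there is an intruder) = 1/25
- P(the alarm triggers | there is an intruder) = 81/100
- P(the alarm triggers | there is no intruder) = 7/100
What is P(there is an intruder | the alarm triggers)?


Using Bayes' theorem:
P(A|B) = P(B|A)·P(A) / P(B)

P(the alarm triggers) = 81/100 × 1/25 + 7/100 × 24/25
= 81/2500 + 42/625 = 249/2500

P(there is an intruder|the alarm triggers) = (81/2500) / (249/2500) = 27/83

P(there is an intruder|the alarm triggers) = 27/83 ≈ 32.53%


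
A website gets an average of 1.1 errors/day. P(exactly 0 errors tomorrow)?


Poisson(λ=1.1): P(X=0) = e^(-λ)×λ^k/k!
= e^(-1.1) × 1.1^0 / 0!
≈ 0.3328710837 × 1 / 1 ≈ 0.332871

P(X=0) ≈ 0.332871 ≈ 33.29%


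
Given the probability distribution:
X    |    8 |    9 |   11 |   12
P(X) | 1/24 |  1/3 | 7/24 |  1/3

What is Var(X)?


E[X] = 253/24
E[X²] = 2711/24
Var(X) = E[X²] - (E[X])² = 2711/24 - 64009/576 = 1055/576

Var(X) = 1055/576 ≈ 1.8316


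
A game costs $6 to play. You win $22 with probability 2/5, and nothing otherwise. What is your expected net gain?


E[gain] = (22-6)×2/5 + (-6)×3/5
= 32/5 - 18/5 = 14/5

Expected net gain = $14/5 ≈ $2.80


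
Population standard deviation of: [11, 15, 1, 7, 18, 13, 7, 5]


Mean = 77/8
  (11-77/8)²=121/64
  (15-77/8)²=1849/64
  (1-77/8)²=4761/64
  (7-77/8)²=441/64
  (18-77/8)²=4489/64
  (13-77/8)²=729/64
  (7-77/8)²=441/64
  (5-77/8)²=1369/64
Σ(x-μ)² = 1775/8
σ² = (1775/8)/8 = 1775/64

σ = √(1775/64) ≈ 5.2663


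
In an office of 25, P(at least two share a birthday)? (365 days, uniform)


P(all different) = Π(365-i)/365 for i=0..24
= 0.431300
P(match) = 1 - 0.431300 = 0.568700

P ≈ 0.5687 ≈ 56.87%


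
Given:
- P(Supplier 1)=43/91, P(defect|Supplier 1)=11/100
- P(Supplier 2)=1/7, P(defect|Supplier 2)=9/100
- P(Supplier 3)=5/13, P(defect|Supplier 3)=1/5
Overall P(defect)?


P(B) = Σ P(B|Aᵢ)×P(Aᵢ)
  11/100×43/91 = 473/9100
  9/100×1/7 = 9/700
  1/5×5/13 = 1/13
Sum = 129/910

P(defect) = 129/910 ≈ 14.18%


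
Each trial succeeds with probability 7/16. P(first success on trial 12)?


Geometric: P(X=12) = (1-p)^(k-1)×p = (9/16)^11×7/16 = 219667417263/281474976710656

P(X=12) = 219667417263/281474976710656 ≈ 0.08%


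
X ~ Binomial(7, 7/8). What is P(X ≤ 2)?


P(X ≤ 2) = Σ P(X=i) for i=0..2
P(X=0) = 1/2097152
P(X=1) = 49/2097152
P(X=2) = 1029/2097152
Sum = 1079/2097152

P(X ≤ 2) = 1079/2097152 ≈ 0.05%


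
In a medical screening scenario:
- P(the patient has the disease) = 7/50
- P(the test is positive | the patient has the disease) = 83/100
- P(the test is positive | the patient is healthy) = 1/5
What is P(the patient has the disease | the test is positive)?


Using Bayes' theorem:
P(A|B) = P(B|A)·P(A) / P(B)

P(the test is positive) = 83/100 × 7/50 + 1/5 × 43/50
= 581/5000 + 43/250 = 1441/5000

P(the patient has the disease|the test is positive) = (581/5000) / (1441/5000) = 581/1441

P(the patient has the disease|the test is positive) = 581/1441 ≈ 40.32%


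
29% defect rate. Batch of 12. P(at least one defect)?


P(all good) = (71/100)^12 = 16409682740640811134241/1000000000000000000000000
P(≥1 defect) = 983590317259359188865759/1000000000000000000000000

P = 983590317259359188865759/1000000000000000000000000 ≈ 98.36%


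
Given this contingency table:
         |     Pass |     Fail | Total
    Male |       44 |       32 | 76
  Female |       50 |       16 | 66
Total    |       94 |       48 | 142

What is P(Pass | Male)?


P(Pass | Male) = 44/(44+32) = 44/76 = 11/19

P(Pass|Male) = 11/19 ≈ 57.89%


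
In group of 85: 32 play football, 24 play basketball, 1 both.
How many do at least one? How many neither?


|A∪B| = 32+24-1 = 55
Neither = 85-55 = 30

At least one: 55; Neither: 30


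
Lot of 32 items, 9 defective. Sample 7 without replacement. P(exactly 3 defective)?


Hypergeometric: C(9,3)×C(23,4)/C(32,7)
= 84×8855/3365856 = 61985/280488

P(X=3) = 61985/280488 ≈ 22.10%


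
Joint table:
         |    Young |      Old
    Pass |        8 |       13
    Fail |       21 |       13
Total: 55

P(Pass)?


P(Pass) = (8+13)/55 = 21/55

P(Pass) = 21/55 ≈ 38.18%


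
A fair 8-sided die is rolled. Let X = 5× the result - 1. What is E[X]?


E[die] = (1+8)/2 = 9/2
E[X] = 5×9/2 - 1 = 43/2

E[X] = 43/2


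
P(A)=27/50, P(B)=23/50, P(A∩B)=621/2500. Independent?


P(A)×P(B) = 621/2500
P(A∩B) = 621/2500
Equal ✓ → Independent

Yes, independent


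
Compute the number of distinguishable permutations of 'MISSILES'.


Letters: 8, freq: {'M': 1, 'I': 2, 'S': 3, 'L': 1, 'E': 1}
8!/(1!×2!×3!×1!×1!) = 40320/12 = 3360

3360


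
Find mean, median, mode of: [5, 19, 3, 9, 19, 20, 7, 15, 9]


Sorted: [3, 5, 7, 9, 9, 15, 19, 19, 20]
Mean = 106/9
Median = 9
Freq: {5: 1, 19: 2, 3: 1, 9: 2, 20: 1, 7: 1, 15: 1}
Mode: [9, 19]

Mean=106/9, Median=9, Mode=[9, 19]


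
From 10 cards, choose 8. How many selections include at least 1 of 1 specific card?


Complement: C(10,8) - C(9,8) = 45 - 9 = 36

36


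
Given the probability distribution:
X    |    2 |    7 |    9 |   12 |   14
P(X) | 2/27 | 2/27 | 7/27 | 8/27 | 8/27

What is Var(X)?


E[X] = 289/27
E[X²] = 377/3
Var(X) = E[X²] - (E[X])² = 377/3 - 83521/729 = 8090/729

Var(X) = 8090/729 ≈ 11.0974


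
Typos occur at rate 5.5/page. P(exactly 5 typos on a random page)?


Poisson(λ=5.5): P(X=5) = e^(-λ)×λ^k/k!
= e^(-5.5) × 5.5^5 / 5!
≈ 0.004086771438 × 5032.84375 / 120 ≈ 0.171401

P(X=5) ≈ 0.171401 ≈ 17.14%


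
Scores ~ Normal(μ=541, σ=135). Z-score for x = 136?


z = (x - μ)/σ = (136 - 541)/135 = -3.0

z = -3.0


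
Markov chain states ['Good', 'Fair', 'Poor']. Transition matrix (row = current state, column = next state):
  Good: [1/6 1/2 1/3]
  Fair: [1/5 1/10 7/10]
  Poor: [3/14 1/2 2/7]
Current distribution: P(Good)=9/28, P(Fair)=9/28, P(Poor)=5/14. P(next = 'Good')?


P(next=Good) = Σᵢ P(now=i)×P(i→Good)
= 9/28×1/6 + 9/28×1/5 + 5/14×3/14
= 3/56 + 9/140 + 15/196 = 381/1960

P = 381/1960 ≈ 0.1944


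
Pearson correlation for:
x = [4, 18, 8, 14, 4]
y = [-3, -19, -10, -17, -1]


n=5, Σx=48, Σy=-50, Σxy=-676, Σx²=616, Σy²=760
r = (5×(-676) - 48×(-50))/√((5×616 - 48²)(5×760 - (-50)²))
= -980/√(776×1300) = -980/√1008800 ≈ -980/1004.3904 ≈ -0.9757

r ≈ -0.9757


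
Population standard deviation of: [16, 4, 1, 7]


Mean = 28/4 = 7
  (16-7)²=81
  (4-7)²=9
  (1-7)²=36
  (7-7)²=0
Σ(x-μ)² = 126
σ² = 126/4 = 63/2

σ = √(63/2) ≈ 5.6125


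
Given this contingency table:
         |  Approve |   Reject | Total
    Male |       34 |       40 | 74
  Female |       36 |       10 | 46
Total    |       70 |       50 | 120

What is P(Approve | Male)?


P(Approve | Male) = 34/(34+40) = 34/74 = 17/37

P(Approve|Male) = 17/37 ≈ 45.95%


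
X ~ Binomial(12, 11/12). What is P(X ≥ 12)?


P(X ≥ 12) = Σ P(X=i) for i=12..12
P(X=12) = 3138428376721/8916100448256
Sum = 3138428376721/8916100448256

P(X ≥ 12) = 3138428376721/8916100448256 ≈ 35.20%


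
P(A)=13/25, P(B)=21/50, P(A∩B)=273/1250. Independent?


P(A)×P(B) = 273/1250
P(A∩B) = 273/1250
Equal ✓ → Independent

Yes, independent


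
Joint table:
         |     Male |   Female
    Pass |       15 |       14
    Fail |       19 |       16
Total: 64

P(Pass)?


P(Pass) = (15+14)/64 = 29/64

P(Pass) = 29/64 ≈ 45.31%


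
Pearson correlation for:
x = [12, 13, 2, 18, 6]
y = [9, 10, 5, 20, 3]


n=5, Σx=51, Σy=47, Σxy=626, Σx²=677, Σy²=615
r = (5×626 - 51×47)/√((5×677 - 51²)(5×615 - 47²))
= 733/√(784×866) = 733/√678944 ≈ 733/823.9806 ≈ 0.8896

r ≈ 0.8896


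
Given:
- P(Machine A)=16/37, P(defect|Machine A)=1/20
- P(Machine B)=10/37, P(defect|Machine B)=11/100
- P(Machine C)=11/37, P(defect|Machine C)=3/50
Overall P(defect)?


P(B) = Σ P(B|Aᵢ)×P(Aᵢ)
  1/20×16/37 = 4/185
  11/100×10/37 = 11/370
  3/50×11/37 = 33/1850
Sum = 64/925

P(defect) = 64/925 ≈ 6.92%


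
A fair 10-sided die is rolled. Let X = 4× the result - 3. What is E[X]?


E[die] = (1+10)/2 = 11/2
E[X] = 4×11/2 - 3 = 19

E[X] = 19


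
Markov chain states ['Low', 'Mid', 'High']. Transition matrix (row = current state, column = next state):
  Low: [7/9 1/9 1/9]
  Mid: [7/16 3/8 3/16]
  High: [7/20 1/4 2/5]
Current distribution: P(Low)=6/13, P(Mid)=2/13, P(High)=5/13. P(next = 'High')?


P(next=High) = Σᵢ P(now=i)×P(i→High)
= 6/13×1/9 + 2/13×3/16 + 5/13×2/5
= 2/39 + 3/104 + 2/13 = 73/312

P = 73/312 ≈ 0.2340


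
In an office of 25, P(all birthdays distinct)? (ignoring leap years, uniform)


P(all different) = Π(365-i)/365 for i=0..24
= (365/365)×(364/365)×...×(341/365)
= 0.431300

P ≈ 0.4313 ≈ 43.13%


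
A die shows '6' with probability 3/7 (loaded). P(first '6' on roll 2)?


Geometric: P(X=2) = (1-p)^(k-1)×p = (4/7)^1×3/7 = 12/49

P(X=2) = 12/49 ≈ 24.49%


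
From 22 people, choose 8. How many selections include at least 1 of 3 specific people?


Complement: C(22,8) - C(19,8) = 319770 - 75582 = 244188

244188


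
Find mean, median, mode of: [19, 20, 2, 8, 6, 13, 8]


Sorted: [2, 6, 8, 8, 13, 19, 20]
Mean = 76/7
Median = 8
Freq: {19: 1, 20: 1, 2: 1, 8: 2, 6: 1, 13: 1}
Mode: [8]

Mean=76/7, Median=8, Mode=8


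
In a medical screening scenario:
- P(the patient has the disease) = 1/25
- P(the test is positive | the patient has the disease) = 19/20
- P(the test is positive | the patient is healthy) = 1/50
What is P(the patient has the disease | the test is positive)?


Using Bayes' theorem:
P(A|B) = P(B|A)·P(A) / P(B)

P(the test is positive) = 19/20 × 1/25 + 1/50 × 24/25
= 19/500 + 12/625 = 143/2500

P(the patient has the disease|the test is positive) = (19/500) / (143/2500) = 95/143

P(the patient has the disease|the test is positive) = 95/143 ≈ 66.43%


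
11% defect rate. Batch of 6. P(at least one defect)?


P(all good) = (89/100)^6 = 496981290961/1000000000000
P(≥1 defect) = 503018709039/1000000000000

P = 503018709039/1000000000000 ≈ 50.30%


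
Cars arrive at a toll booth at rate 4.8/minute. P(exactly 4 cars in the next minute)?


Poisson(λ=4.8): P(X=4) = e^(-λ)×λ^k/k!
= e^(-4.8) × 4.8^4 / 4!
≈ 0.008229747049 × 530.8416 / 24 ≈ 0.182029

P(X=4) ≈ 0.182029 ≈ 18.20%


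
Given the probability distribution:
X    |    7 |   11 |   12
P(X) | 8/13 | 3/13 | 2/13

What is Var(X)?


E[X] = 113/13
E[X²] = 1043/13
Var(X) = E[X²] - (E[X])² = 1043/13 - 12769/169 = 790/169

Var(X) = 790/169 ≈ 4.6746


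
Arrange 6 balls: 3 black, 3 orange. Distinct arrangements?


6!/(3!×3!) = 20

20


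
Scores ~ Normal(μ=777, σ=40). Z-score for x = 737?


z = (x - μ)/σ = (737 - 777)/40 = -1.0

z = -1.0


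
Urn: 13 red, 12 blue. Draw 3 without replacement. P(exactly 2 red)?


Hypergeometric: C(13,2)×C(12,1)/C(25,3)
= 78×12/2300 = 234/575

P(X=2) = 234/575 ≈ 40.70%


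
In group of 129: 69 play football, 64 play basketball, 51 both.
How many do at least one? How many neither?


|A∪B| = 69+64-51 = 82
Neither = 129-82 = 47

At least one: 82; Neither: 47


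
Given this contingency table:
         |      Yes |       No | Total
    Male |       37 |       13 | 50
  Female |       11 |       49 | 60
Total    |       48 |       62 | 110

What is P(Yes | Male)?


P(Yes | Male) = 37/(37+13) = 37/50

P(Yes|Male) = 37/50 ≈ 74.00%


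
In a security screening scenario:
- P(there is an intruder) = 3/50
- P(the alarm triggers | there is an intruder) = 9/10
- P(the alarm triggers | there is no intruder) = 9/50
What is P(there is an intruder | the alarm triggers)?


Using Bayes' theorem:
P(A|B) = P(B|A)·P(A) / P(B)

P(the alarm triggers) = 9/10 × 3/50 + 9/50 × 47/50
= 27/500 + 423/2500 = 279/1250

P(there is an intruder|the alarm triggers) = (27/500) / (279/1250) = 15/62

P(there is an intruder|the alarm triggers) = 15/62 ≈ 24.19%


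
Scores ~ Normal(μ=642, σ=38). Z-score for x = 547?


z = (x - μ)/σ = (547 - 642)/38 = -2.5

z = -2.5


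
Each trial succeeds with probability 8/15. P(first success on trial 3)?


Geometric: P(X=3) = (1-p)^(k-1)×p = (7/15)^2×8/15 = 392/3375

P(X=3) = 392/3375 ≈ 11.61%


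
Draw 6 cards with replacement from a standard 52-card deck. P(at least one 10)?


P(not a 10) = 48/52 = 12/13
P(none in 6 draws) = (12/13)^6 = 2985984/4826809
P(≥1 10) = 1 - 2985984/4826809 = 1840825/4826809

P = 1840825/4826809 ≈ 38.14%


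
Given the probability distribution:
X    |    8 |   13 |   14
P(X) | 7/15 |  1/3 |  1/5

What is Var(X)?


E[X] = 163/15
E[X²] = 627/5
Var(X) = E[X²] - (E[X])² = 627/5 - 26569/225 = 1646/225

Var(X) = 1646/225 ≈ 7.3156


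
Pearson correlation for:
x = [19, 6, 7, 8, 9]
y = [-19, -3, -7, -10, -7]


n=5, Σx=49, Σy=-46, Σxy=-571, Σx²=591, Σy²=568
r = (5×(-571) - 49×(-46))/√((5×591 - 49²)(5×568 - (-46)²))
= -601/√(554×724) = -601/√401096 ≈ -601/633.3214 ≈ -0.9490

r ≈ -0.9490


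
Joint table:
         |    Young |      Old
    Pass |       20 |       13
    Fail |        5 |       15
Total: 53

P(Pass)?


P(Pass) = (20+13)/53 = 33/53

P(Pass) = 33/53 ≈ 62.26%


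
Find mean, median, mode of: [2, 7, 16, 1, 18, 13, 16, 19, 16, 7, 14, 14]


Sorted: [1, 2, 7, 7, 13, 14, 14, 16, 16, 16, 18, 19]
Mean = 143/12
Median = 14
Freq: {2: 1, 7: 2, 16: 3, 1: 1, 18: 1, 13: 1, 19: 1, 14: 2}
Mode: [16]

Mean=143/12, Median=14, Mode=16
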